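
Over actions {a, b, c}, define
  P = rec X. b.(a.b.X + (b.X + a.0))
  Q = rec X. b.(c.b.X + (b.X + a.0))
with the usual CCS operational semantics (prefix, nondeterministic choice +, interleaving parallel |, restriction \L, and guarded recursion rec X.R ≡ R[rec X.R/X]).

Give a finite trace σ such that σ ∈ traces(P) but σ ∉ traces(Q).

LTS(P): 4 reachable states
  p0 = rec X. b.(a.b.X + (b.X + a.0)) :: -b-> p1
  p1 = a.b.(rec X. b.(a.b.X + (b.X + a.0))) + (b.(rec X. b.(a.b.X + (b.X + a.0))) + a.0) :: -a-> p2, -a-> p3, -b-> p0
  p2 = 0 :: ∅
  p3 = b.(rec X. b.(a.b.X + (b.X + a.0))) :: -b-> p0
LTS(Q): 4 reachable states
  q0 = rec X. b.(c.b.X + (b.X + a.0)) :: -b-> q1
  q1 = c.b.(rec X. b.(c.b.X + (b.X + a.0))) + (b.(rec X. b.(c.b.X + (b.X + a.0))) + a.0) :: -a-> q2, -b-> q0, -c-> q3
  q2 = 0 :: ∅
  q3 = b.(rec X. b.(c.b.X + (b.X + a.0))) :: -b-> q0
Executing bab from P (initial set {p0}):
  after b @ step 1: {p1}
  after a @ step 2: {p2, p3}
  after b @ step 3: {p0}
  — P admits the full trace.
Executing bab from Q (initial set {q0}):
  after b @ step 1: {q1}
  after a @ step 2: {q2}
  after b @ step 3: no successor for Q

bab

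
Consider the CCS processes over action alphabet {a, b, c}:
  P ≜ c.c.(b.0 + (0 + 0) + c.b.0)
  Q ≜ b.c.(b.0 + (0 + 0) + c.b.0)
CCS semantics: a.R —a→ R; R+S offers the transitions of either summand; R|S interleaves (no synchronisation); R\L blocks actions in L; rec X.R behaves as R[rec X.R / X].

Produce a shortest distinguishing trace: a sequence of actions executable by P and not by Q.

LTS(P): 5 reachable states
  m0 = c.c.(b.0 + (0 + 0) + c.b.0) ⊢ ··c··> m1
  m1 = c.(b.0 + (0 + 0) + c.b.0) ⊢ ··c··> m2
  m2 = b.0 + (0 + 0) + c.b.0 ⊢ ··b··> m3, ··c··> m4
  m3 = 0 ⊢ stopped
  m4 = b.0 ⊢ ··b··> m3
LTS(Q): 5 reachable states
  n0 = b.c.(b.0 + (0 + 0) + c.b.0) ⊢ ··b··> n1
  n1 = c.(b.0 + (0 + 0) + c.b.0) ⊢ ··c··> n2
  n2 = b.0 + (0 + 0) + c.b.0 ⊢ ··b··> n3, ··c··> n4
  n3 = 0 ⊢ stopped
  n4 = b.0 ⊢ ··b··> n3
Executing c from P (initial set {m0}):
  after c @ step 1: {m1}
  ✓ P
Executing c from Q (initial set {n0}):
  after c @ step 1: no successor for Q

c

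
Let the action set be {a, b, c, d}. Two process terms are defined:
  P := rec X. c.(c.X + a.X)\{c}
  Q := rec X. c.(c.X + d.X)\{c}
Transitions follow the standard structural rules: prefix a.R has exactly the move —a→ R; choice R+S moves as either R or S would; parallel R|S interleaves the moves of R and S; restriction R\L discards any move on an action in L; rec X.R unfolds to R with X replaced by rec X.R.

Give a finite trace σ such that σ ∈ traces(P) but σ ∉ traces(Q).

P's transition system — 3 states:
  m0 = rec X. c.(c.X + a.X)\{c} ⊢ —c→ m1
  m1 = (c.(rec X. c.(c.X + a.X)\{c}) + a.(rec X. c.(c.X + a.X)\{c}))\{c} ⊢ —a→ m2
  m2 = (rec X. c.(c.X + a.X)\{c})\{c} ⊢ (no moves)
Q's transition system — 3 states:
  n0 = rec X. c.(c.X + d.X)\{c} ⊢ —c→ n1
  n1 = (c.(rec X. c.(c.X + d.X)\{c}) + d.(rec X. c.(c.X + d.X)\{c}))\{c} ⊢ —d→ n2
  n2 = (rec X. c.(c.X + d.X)\{c})\{c} ⊢ (no moves)
Trace ⟨ca⟩ through P, begin at {m0}:
  after c @ step 1: {m1}
  after a @ step 2: {m2}
  — P admits the full trace.
Trace ⟨ca⟩ through Q, begin at {n0}:
  after c @ step 1: {n1}
  after a @ step 2: no successor for Q

ca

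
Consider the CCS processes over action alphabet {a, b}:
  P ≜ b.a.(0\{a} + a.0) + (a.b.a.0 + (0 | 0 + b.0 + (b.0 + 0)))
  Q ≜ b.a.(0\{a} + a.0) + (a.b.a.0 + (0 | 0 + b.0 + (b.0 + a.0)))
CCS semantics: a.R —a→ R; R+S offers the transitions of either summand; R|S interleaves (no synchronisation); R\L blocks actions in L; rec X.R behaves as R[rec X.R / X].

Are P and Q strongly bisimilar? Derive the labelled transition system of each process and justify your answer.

Reachable graph of P (6 states):
  p0 = b.a.(0\{a} + a.0) + (a.b.a.0 + (0 | 0 + b.0 + (b.0 + 0))) | —a→ p1, —b→ p2, —b→ p3
  p1 = b.a.0 | —b→ p4
  p2 = 0 | ·
  p3 = a.(0\{a} + a.0) | —a→ p5
  p4 = a.0 | —a→ p2
  p5 = 0\{a} + a.0 | —a→ p2
Reachable graph of Q (6 states):
  q0 = b.a.(0\{a} + a.0) + (a.b.a.0 + (0 | 0 + b.0 + (b.0 + a.0))) | —a→ q1, —a→ q2, —b→ q1, —b→ q3
  q1 = 0 | ·
  q2 = b.a.0 | —b→ q4
  q3 = a.(0\{a} + a.0) | —a→ q5
  q4 = a.0 | —a→ q1
  q5 = 0\{a} + a.0 | —a→ q1
Coarsest stable partition (strong bisimilarity classes):
  B0 = {p0}
  B1 = {p2, q1}
  B2 = {p1, q2}
  B3 = {p4, p5, q4, q5}
  B4 = {p3, q3}
  B5 = {q0}
p0 ∈ B0, q0 ∈ B5 → different blocks

NO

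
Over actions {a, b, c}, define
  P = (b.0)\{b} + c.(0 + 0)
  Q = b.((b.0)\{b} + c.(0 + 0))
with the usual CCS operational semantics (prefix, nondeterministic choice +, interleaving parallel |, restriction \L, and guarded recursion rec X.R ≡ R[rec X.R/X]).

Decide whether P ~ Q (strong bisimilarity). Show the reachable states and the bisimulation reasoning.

LTS(P): 2 reachable states
  s0 = (b.0)\{b} + c.(0 + 0) has moves —c→ s1
  s1 = 0 + 0 has moves stopped
LTS(Q): 3 reachable states
  t0 = b.((b.0)\{b} + c.(0 + 0)) has moves —b→ t1
  t1 = (b.0)\{b} + c.(0 + 0) has moves —c→ t2
  t2 = 0 + 0 has moves stopped
Partition-refinement fixed point:
  B0 = {s0, t1}
  B1 = {s1, t2}
  B2 = {t0}
s0 ∈ B0, t0 ∈ B2 → different blocks

P ≁ Q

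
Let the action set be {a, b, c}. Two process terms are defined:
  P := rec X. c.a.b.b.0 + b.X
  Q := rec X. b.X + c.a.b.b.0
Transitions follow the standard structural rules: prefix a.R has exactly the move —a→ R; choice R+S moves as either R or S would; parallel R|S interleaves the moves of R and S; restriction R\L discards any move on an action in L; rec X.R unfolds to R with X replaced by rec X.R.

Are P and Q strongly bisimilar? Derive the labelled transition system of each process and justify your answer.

LTS(P): 5 reachable states
  s0 = rec X. c.a.b.b.0 + b.X → —b→ s0, —c→ s1
  s1 = a.b.b.0 → —a→ s2
  s2 = b.b.0 → —b→ s3
  s3 = b.0 → —b→ s4
  s4 = 0 → (no moves)
LTS(Q): 5 reachable states
  t0 = rec X. b.X + c.a.b.b.0 → —b→ t0, —c→ t1
  t1 = a.b.b.0 → —a→ t2
  t2 = b.b.0 → —b→ t3
  t3 = b.0 → —b→ t4
  t4 = 0 → (no moves)
Bisimilarity quotient blocks:
  B0 = {s0, t0}
  B1 = {s1, t1}
  B2 = {s2, t2}
  B3 = {s3, t3}
  B4 = {s4, t4}
s0 ∈ B0, t0 ∈ B0 → same block

YES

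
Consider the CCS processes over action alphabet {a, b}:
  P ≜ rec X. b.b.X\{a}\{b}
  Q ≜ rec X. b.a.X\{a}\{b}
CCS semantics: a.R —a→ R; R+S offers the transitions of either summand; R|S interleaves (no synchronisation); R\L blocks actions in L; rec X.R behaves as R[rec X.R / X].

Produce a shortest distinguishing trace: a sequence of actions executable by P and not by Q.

bb

LTS(P): 3 reachable states
  m0 = rec X. b.b.X\{a}\{b} → =b=> m1
  m1 = b.(rec X. b.b.X\{a}\{b})\{a}\{b} → =b=> m2
  m2 = (rec X. b.b.X\{a}\{b})\{a}\{b} → (no moves)
LTS(Q): 3 reachable states
  n0 = rec X. b.a.X\{a}\{b} → =b=> n1
  n1 = a.(rec X. b.a.X\{a}\{b})\{a}\{b} → =a=> n2
  n2 = (rec X. b.a.X\{a}\{b})\{a}\{b} → (no moves)
Run σ = ⟨bb⟩ on P: start {m0}
  [1] b ⇒ {m1}
  [2] b ⇒ {m2}
  ✓ P
Run σ = ⟨bb⟩ on Q: start {n0}
  [1] b ⇒ {n1}
  [2] b ⇒ no successor for Q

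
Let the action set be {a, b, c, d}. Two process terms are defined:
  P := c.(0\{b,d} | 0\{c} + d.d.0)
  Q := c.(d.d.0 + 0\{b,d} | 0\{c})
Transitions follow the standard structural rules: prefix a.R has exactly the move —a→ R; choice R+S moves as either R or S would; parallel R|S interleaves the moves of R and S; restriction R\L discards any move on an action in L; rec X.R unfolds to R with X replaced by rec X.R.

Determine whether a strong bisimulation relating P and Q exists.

bisimilar

Reachable graph of P (4 states):
  u0 = c.(0\{b,d} | 0\{c} + d.d.0) ⊢ --c--▸ u1
  u1 = 0\{b,d} | 0\{c} + d.d.0 ⊢ --d--▸ u2
  u2 = d.0 ⊢ --d--▸ u3
  u3 = 0 ⊢ (no moves)
Reachable graph of Q (4 states):
  v0 = c.(d.d.0 + 0\{b,d} | 0\{c}) ⊢ --c--▸ v1
  v1 = d.d.0 + 0\{b,d} | 0\{c} ⊢ --d--▸ v2
  v2 = d.0 ⊢ --d--▸ v3
  v3 = 0 ⊢ (no moves)
Coarsest stable partition (strong bisimilarity classes):
  B0 = {u0, v0}
  B1 = {u1, v1}
  B2 = {u2, v2}
  B3 = {u3, v3}
u0 ∈ B0, v0 ∈ B0 → same block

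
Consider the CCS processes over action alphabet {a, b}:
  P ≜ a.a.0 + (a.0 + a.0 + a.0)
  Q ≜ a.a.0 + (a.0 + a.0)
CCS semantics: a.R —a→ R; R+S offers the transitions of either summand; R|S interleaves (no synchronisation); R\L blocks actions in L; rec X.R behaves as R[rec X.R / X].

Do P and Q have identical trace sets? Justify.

trace-equivalent

P's transition system — 3 states:
  m0 = a.a.0 + (a.0 + a.0 + a.0) has moves —a→ m1, —a→ m2
  m1 = 0 has moves ·
  m2 = a.0 has moves —a→ m1
Q's transition system — 3 states:
  n0 = a.a.0 + (a.0 + a.0) has moves —a→ n1, —a→ n2
  n1 = 0 has moves ·
  n2 = a.0 has moves —a→ n1
Partition-refinement fixed point:
  B0 = {m0, n0}
  B1 = {m1, n1}
  B2 = {m2, n2}
m0 ∈ B0, n0 ∈ B0 → same block
Bisimilar ⇒ trace-equivalent.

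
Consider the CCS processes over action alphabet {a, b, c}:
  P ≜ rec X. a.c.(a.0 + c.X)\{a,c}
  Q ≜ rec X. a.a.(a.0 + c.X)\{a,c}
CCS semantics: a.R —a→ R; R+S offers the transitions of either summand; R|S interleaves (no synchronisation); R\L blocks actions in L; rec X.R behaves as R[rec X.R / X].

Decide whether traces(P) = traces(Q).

Reachable graph of P (3 states):
  m0 = rec X. a.c.(a.0 + c.X)\{a,c} :: -a-> m1
  m1 = c.(a.0 + c.(rec X. a.c.(a.0 + c.X)\{a,c}))\{a,c} :: -c-> m2
  m2 = (a.0 + c.(rec X. a.c.(a.0 + c.X)\{a,c}))\{a,c} :: ∅
Reachable graph of Q (3 states):
  n0 = rec X. a.a.(a.0 + c.X)\{a,c} :: -a-> n1
  n1 = a.(a.0 + c.(rec X. a.a.(a.0 + c.X)\{a,c}))\{a,c} :: -a-> n2
  n2 = (a.0 + c.(rec X. a.a.(a.0 + c.X)\{a,c}))\{a,c} :: ∅
Executing ac from P (initial set {m0}):
  after a @ step 1: {m1}
  after c @ step 2: {m2}
  — P admits the full trace.
Executing ac from Q (initial set {n0}):
  after a @ step 1: {n1}
  after c @ step 2: no successor for Q

NO — witness ⟨ac⟩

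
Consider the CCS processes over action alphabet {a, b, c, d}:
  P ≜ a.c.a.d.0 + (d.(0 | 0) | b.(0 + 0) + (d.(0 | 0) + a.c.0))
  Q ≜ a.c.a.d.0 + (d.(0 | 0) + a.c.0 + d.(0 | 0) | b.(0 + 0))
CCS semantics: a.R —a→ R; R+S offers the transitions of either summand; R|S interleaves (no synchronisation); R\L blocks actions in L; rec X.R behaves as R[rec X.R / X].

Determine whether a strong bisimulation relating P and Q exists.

YES

P's transition system — 10 states:
  p0 = a.c.a.d.0 + (d.(0 | 0) | b.(0 + 0) + (d.(0 | 0) + a.c.0)) | -a-> p1, -a-> p2, -b-> p3, -d-> p4, -d-> p5
  p1 = c.0 | -c-> p6
  p2 = c.a.d.0 | -c-> p7
  p3 = d.(0 | 0) | (0 + 0) | -d-> p8
  p4 = 0 | 0 | stopped
  p5 = 0 | 0 | b.(0 + 0) | -b-> p8
  p6 = 0 | stopped
  p7 = a.d.0 | -a-> p9
  p8 = 0 | 0 | (0 + 0) | stopped
  p9 = d.0 | -d-> p6
Q's transition system — 10 states:
  q0 = a.c.a.d.0 + (d.(0 | 0) + a.c.0 + d.(0 | 0) | b.(0 + 0)) | -a-> q1, -a-> q2, -b-> q3, -d-> q4, -d-> q5
  q1 = c.0 | -c-> q6
  q2 = c.a.d.0 | -c-> q7
  q3 = d.(0 | 0) | (0 + 0) | -d-> q8
  q4 = 0 | 0 | stopped
  q5 = 0 | 0 | b.(0 + 0) | -b-> q8
  q6 = 0 | stopped
  q7 = a.d.0 | -a-> q9
  q8 = 0 | 0 | (0 + 0) | stopped
  q9 = d.0 | -d-> q6
Bisimilarity quotient blocks:
  B0 = {p0, q0}
  B1 = {p1, q1}
  B2 = {p4, p6, p8, q4, q6, q8}
  B3 = {p5, q5}
  B4 = {p3, p9, q3, q9}
  B5 = {p2, q2}
  B6 = {p7, q7}
p0 ∈ B0, q0 ∈ B0 → same block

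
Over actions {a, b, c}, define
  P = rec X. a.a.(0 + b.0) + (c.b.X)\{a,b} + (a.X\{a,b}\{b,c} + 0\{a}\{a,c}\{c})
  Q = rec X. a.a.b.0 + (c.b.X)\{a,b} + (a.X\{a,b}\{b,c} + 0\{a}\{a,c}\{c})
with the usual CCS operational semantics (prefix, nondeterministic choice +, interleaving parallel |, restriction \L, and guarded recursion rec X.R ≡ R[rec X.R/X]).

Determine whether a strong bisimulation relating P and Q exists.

P's transition system — 6 states:
  p0 = rec X. a.a.(0 + b.0) + (c.b.X)\{a,b} + (a.X\{a,b}\{b,c} + 0\{a}\{a,c}\{c}) | --a--▸ p1, --a--▸ p2, --c--▸ p3
  p1 = (rec X. a.a.(0 + b.0) + (c.b.X)\{a,b} + (a.X\{a,b}\{b,c} + 0\{a}\{a,c}\{c}))\{a,b}\{b,c} | (no moves)
  p2 = a.(0 + b.0) | --a--▸ p4
  p3 = (b.(rec X. a.a.(0 + b.0) + (c.b.X)\{a,b} + (a.X\{a,b}\{b,c} + 0\{a}\{a,c}\{c})))\{a,b} | (no moves)
  p4 = 0 + b.0 | --b--▸ p5
  p5 = 0 | (no moves)
Q's transition system — 6 states:
  q0 = rec X. a.a.b.0 + (c.b.X)\{a,b} + (a.X\{a,b}\{b,c} + 0\{a}\{a,c}\{c}) | --a--▸ q1, --a--▸ q2, --c--▸ q3
  q1 = (rec X. a.a.b.0 + (c.b.X)\{a,b} + (a.X\{a,b}\{b,c} + 0\{a}\{a,c}\{c}))\{a,b}\{b,c} | (no moves)
  q2 = a.b.0 | --a--▸ q4
  q3 = (b.(rec X. a.a.b.0 + (c.b.X)\{a,b} + (a.X\{a,b}\{b,c} + 0\{a}\{a,c}\{c})))\{a,b} | (no moves)
  q4 = b.0 | --b--▸ q5
  q5 = 0 | (no moves)
Partition-refinement fixed point:
  B0 = {p0, q0}
  B1 = {p1, p3, p5, q1, q3, q5}
  B2 = {p2, q2}
  B3 = {p4, q4}
p0 ∈ B0, q0 ∈ B0 → same block

bisimilar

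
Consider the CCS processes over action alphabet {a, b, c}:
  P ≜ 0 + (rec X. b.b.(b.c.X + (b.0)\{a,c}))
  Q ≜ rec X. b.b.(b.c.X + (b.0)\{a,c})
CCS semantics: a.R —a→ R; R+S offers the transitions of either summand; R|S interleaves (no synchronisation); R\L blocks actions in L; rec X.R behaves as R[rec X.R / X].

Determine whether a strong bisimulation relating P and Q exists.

Reachable graph of P (6 states):
  m0 = 0 + (rec X. b.b.(b.c.X + (b.0)\{a,c})) → -b-> m1
  m1 = b.(b.c.(rec X. b.b.(b.c.X + (b.0)\{a,c})) + (b.0)\{a,c}) → -b-> m2
  m2 = b.c.(rec X. b.b.(b.c.X + (b.0)\{a,c})) + (b.0)\{a,c} → -b-> m3, -b-> m4
  m3 = 0\{a,c} → deadlocked
  m4 = c.(rec X. b.b.(b.c.X + (b.0)\{a,c})) → -c-> m5
  m5 = rec X. b.b.(b.c.X + (b.0)\{a,c}) → -b-> m1
Reachable graph of Q (5 states):
  n0 = rec X. b.b.(b.c.X + (b.0)\{a,c}) → -b-> n1
  n1 = b.(b.c.(rec X. b.b.(b.c.X + (b.0)\{a,c})) + (b.0)\{a,c}) → -b-> n2
  n2 = b.c.(rec X. b.b.(b.c.X + (b.0)\{a,c})) + (b.0)\{a,c} → -b-> n3, -b-> n4
  n3 = 0\{a,c} → deadlocked
  n4 = c.(rec X. b.b.(b.c.X + (b.0)\{a,c})) → -c-> n0
Coarsest stable partition (strong bisimilarity classes):
  B0 = {m0, m5, n0}
  B1 = {m1, n1}
  B2 = {m2, n2}
  B3 = {m3, n3}
  B4 = {m4, n4}
m0 ∈ B0, n0 ∈ B0 → same block

P ~ Q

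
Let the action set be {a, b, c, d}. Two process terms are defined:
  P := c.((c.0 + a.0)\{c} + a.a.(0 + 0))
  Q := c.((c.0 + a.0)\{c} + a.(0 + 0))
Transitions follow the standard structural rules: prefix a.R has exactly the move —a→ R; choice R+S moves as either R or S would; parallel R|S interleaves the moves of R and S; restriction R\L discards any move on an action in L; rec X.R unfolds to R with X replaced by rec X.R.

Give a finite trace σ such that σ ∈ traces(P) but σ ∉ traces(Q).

Reachable graph of P (5 states):
  s0 = c.((c.0 + a.0)\{c} + a.a.(0 + 0)) :: ··c··> s1
  s1 = (c.0 + a.0)\{c} + a.a.(0 + 0) :: ··a··> s2, ··a··> s3
  s2 = 0\{c} :: ∅
  s3 = a.(0 + 0) :: ··a··> s4
  s4 = 0 + 0 :: ∅
Reachable graph of Q (4 states):
  t0 = c.((c.0 + a.0)\{c} + a.(0 + 0)) :: ··c··> t1
  t1 = (c.0 + a.0)\{c} + a.(0 + 0) :: ··a··> t2, ··a··> t3
  t2 = 0 + 0 :: ∅
  t3 = 0\{c} :: ∅
Executing caa from P (initial set {s0}):
  [1] c ⇒ {s1}
  [2] a ⇒ {s2, s3}
  [3] a ⇒ {s4}
  — P admits the full trace.
Executing caa from Q (initial set {t0}):
  [1] c ⇒ {t1}
  [2] a ⇒ {t2, t3}
  [3] a ⇒ ∅ (Q stuck)

caa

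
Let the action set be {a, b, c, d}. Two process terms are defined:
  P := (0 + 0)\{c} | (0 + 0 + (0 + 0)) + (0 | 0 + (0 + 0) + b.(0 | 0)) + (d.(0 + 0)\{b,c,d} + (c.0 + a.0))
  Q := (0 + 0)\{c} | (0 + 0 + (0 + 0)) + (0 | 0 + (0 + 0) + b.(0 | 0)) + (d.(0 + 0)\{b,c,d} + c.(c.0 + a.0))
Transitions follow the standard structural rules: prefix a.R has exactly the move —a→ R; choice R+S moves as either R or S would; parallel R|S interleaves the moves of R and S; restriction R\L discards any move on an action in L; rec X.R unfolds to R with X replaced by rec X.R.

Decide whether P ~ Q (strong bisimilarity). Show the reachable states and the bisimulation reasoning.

P's transition system — 4 states:
  p0 = (0 + 0)\{c} | (0 + 0 + (0 + 0)) + (0 | 0 + (0 + 0) + b.(0 | 0)) + (d.(0 + 0)\{b,c,d} + (c.0 + a.0)) ⊢ =a=> p1, =b=> p2, =c=> p1, =d=> p3
  p1 = 0 ⊢ ∅
  p2 = 0 | 0 ⊢ ∅
  p3 = (0 + 0)\{b,c,d} ⊢ ∅
Q's transition system — 5 states:
  q0 = (0 + 0)\{c} | (0 + 0 + (0 + 0)) + (0 | 0 + (0 + 0) + b.(0 | 0)) + (d.(0 + 0)\{b,c,d} + c.(c.0 + a.0)) ⊢ =b=> q1, =c=> q2, =d=> q3
  q1 = 0 | 0 ⊢ ∅
  q2 = c.0 + a.0 ⊢ =a=> q4, =c=> q4
  q3 = (0 + 0)\{b,c,d} ⊢ ∅
  q4 = 0 ⊢ ∅
Partition-refinement fixed point:
  B0 = {p0}
  B1 = {p1, p2, p3, q1, q3, q4}
  B2 = {q0}
  B3 = {q2}
p0 ∈ B0, q0 ∈ B2 → different blocks

NO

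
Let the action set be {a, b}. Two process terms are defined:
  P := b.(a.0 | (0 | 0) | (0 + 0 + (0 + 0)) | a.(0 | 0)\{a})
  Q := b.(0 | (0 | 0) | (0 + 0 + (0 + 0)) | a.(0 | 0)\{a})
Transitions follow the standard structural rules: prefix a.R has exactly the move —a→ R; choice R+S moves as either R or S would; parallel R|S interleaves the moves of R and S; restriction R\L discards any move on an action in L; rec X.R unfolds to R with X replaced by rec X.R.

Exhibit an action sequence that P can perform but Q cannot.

baa

Reachable graph of P (5 states):
  m0 = b.(a.0 | (0 | 0) | (0 + 0 + (0 + 0)) | a.(0 | 0)\{a}) :: ··b··> m1
  m1 = a.0 | (0 | 0) | (0 + 0 + (0 + 0)) | a.(0 | 0)\{a} :: ··a··> m2, ··a··> m3
  m2 = 0 | (0 | 0) | (0 + 0 + (0 + 0)) | a.(0 | 0)\{a} :: ··a··> m4
  m3 = a.0 | (0 | 0) | (0 + 0 + (0 + 0)) | (0 | 0)\{a} :: ··a··> m4
  m4 = 0 | (0 | 0) | (0 + 0 + (0 + 0)) | (0 | 0)\{a} :: ·
Reachable graph of Q (3 states):
  n0 = b.(0 | (0 | 0) | (0 + 0 + (0 + 0)) | a.(0 | 0)\{a}) :: ··b··> n1
  n1 = 0 | (0 | 0) | (0 + 0 + (0 + 0)) | a.(0 | 0)\{a} :: ··a··> n2
  n2 = 0 | (0 | 0) | (0 + 0 + (0 + 0)) | (0 | 0)\{a} :: ·
Trace ⟨baa⟩ through P, begin at {m0}:
  [1] b ⇒ {m1}
  [2] a ⇒ {m2, m3}
  [3] a ⇒ {m4}
  ✓ P
Trace ⟨baa⟩ through Q, begin at {n0}:
  [1] b ⇒ {n1}
  [2] a ⇒ {n2}
  [3] a ⇒ no successor for Q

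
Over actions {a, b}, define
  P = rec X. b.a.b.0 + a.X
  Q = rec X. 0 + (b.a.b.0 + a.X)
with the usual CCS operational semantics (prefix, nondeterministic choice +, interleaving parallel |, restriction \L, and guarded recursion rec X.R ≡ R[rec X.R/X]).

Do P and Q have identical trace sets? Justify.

LTS(P): 4 reachable states
  u0 = rec X. b.a.b.0 + a.X | =a=> u0, =b=> u1
  u1 = a.b.0 | =a=> u2
  u2 = b.0 | =b=> u3
  u3 = 0 | ·
LTS(Q): 4 reachable states
  v0 = rec X. 0 + (b.a.b.0 + a.X) | =a=> v0, =b=> v1
  v1 = a.b.0 | =a=> v2
  v2 = b.0 | =b=> v3
  v3 = 0 | ·
Coarsest stable partition (strong bisimilarity classes):
  B0 = {u0, v0}
  B1 = {u1, v1}
  B2 = {u2, v2}
  B3 = {u3, v3}
u0 ∈ B0, v0 ∈ B0 → same block
Bisimilar ⇒ trace-equivalent.

YES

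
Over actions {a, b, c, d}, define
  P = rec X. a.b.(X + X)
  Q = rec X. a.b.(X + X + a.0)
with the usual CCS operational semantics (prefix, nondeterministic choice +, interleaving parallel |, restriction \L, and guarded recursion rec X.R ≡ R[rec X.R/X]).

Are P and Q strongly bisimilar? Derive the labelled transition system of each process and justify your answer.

Reachable graph of P (3 states):
  m0 = rec X. a.b.(X + X) :: =a=> m1
  m1 = b.((rec X. a.b.(X + X)) + (rec X. a.b.(X + X))) :: =b=> m2
  m2 = (rec X. a.b.(X + X)) + (rec X. a.b.(X + X)) :: =a=> m1
Reachable graph of Q (4 states):
  n0 = rec X. a.b.(X + X + a.0) :: =a=> n1
  n1 = b.((rec X. a.b.(X + X + a.0)) + (rec X. a.b.(X + X + a.0)) + a.0) :: =b=> n2
  n2 = (rec X. a.b.(X + X + a.0)) + (rec X. a.b.(X + X + a.0)) + a.0 :: =a=> n1, =a=> n3
  n3 = 0 :: deadlocked
Coarsest stable partition (strong bisimilarity classes):
  B0 = {m0, m2}
  B1 = {m1}
  B2 = {n0}
  B3 = {n1}
  B4 = {n2}
  B5 = {n3}
m0 ∈ B0, n0 ∈ B2 → different blocks

not bisimilar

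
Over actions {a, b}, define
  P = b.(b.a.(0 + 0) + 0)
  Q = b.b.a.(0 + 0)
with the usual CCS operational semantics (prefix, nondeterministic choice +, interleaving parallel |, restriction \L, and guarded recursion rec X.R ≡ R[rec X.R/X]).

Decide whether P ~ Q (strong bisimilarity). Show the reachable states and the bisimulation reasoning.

YES

Reachable graph of P (4 states):
  m0 = b.(b.a.(0 + 0) + 0) | -b-> m1
  m1 = b.a.(0 + 0) + 0 | -b-> m2
  m2 = a.(0 + 0) | -a-> m3
  m3 = 0 + 0 | stopped
Reachable graph of Q (4 states):
  n0 = b.b.a.(0 + 0) | -b-> n1
  n1 = b.a.(0 + 0) | -b-> n2
  n2 = a.(0 + 0) | -a-> n3
  n3 = 0 + 0 | stopped
Partition-refinement fixed point:
  B0 = {m0, n0}
  B1 = {m1, n1}
  B2 = {m2, n2}
  B3 = {m3, n3}
m0 ∈ B0, n0 ∈ B0 → same block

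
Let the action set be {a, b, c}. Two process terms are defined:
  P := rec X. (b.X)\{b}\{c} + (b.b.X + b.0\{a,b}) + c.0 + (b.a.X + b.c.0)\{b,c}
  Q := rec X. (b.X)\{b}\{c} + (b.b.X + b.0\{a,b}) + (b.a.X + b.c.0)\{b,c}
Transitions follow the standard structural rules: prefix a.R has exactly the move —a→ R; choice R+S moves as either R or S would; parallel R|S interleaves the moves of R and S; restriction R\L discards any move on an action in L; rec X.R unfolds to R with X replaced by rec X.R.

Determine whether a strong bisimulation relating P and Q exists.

P's transition system — 4 states:
  u0 = rec X. (b.X)\{b}\{c} + (b.b.X + b.0\{a,b}) + c.0 + (b.a.X + b.c.0)\{b,c} | —b→ u1, —b→ u2, —c→ u3
  u1 = 0\{a,b} | ·
  u2 = b.(rec X. (b.X)\{b}\{c} + (b.b.X + b.0\{a,b}) + c.0 + (b.a.X + b.c.0)\{b,c}) | —b→ u0
  u3 = 0 | ·
Q's transition system — 3 states:
  v0 = rec X. (b.X)\{b}\{c} + (b.b.X + b.0\{a,b}) + (b.a.X + b.c.0)\{b,c} | —b→ v1, —b→ v2
  v1 = 0\{a,b} | ·
  v2 = b.(rec X. (b.X)\{b}\{c} + (b.b.X + b.0\{a,b}) + (b.a.X + b.c.0)\{b,c}) | —b→ v0
Partition-refinement fixed point:
  B0 = {u0}
  B1 = {u2}
  B2 = {u1, u3, v1}
  B3 = {v0}
  B4 = {v2}
u0 ∈ B0, v0 ∈ B3 → different blocks

NO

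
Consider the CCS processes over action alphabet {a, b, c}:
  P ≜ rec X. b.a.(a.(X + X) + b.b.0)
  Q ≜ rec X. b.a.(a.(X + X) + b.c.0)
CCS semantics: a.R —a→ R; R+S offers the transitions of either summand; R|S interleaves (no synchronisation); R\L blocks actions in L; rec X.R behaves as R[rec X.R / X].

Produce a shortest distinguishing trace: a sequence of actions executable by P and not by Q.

P's transition system — 6 states:
  m0 = rec X. b.a.(a.(X + X) + b.b.0) | —b→ m1
  m1 = a.(a.((rec X. b.a.(a.(X + X) + b.b.0)) + (rec X. b.a.(a.(X + X) + b.b.0))) + b.b.0) | —a→ m2
  m2 = a.((rec X. b.a.(a.(X + X) + b.b.0)) + (rec X. b.a.(a.(X + X) + b.b.0))) + b.b.0 | —a→ m3, —b→ m4
  m3 = (rec X. b.a.(a.(X + X) + b.b.0)) + (rec X. b.a.(a.(X + X) + b.b.0)) | —b→ m1
  m4 = b.0 | —b→ m5
  m5 = 0 | ·
Q's transition system — 6 states:
  n0 = rec X. b.a.(a.(X + X) + b.c.0) | —b→ n1
  n1 = a.(a.((rec X. b.a.(a.(X + X) + b.c.0)) + (rec X. b.a.(a.(X + X) + b.c.0))) + b.c.0) | —a→ n2
  n2 = a.((rec X. b.a.(a.(X + X) + b.c.0)) + (rec X. b.a.(a.(X + X) + b.c.0))) + b.c.0 | —a→ n3, —b→ n4
  n3 = (rec X. b.a.(a.(X + X) + b.c.0)) + (rec X. b.a.(a.(X + X) + b.c.0)) | —b→ n1
  n4 = c.0 | —c→ n5
  n5 = 0 | ·
Run σ = ⟨babb⟩ on P: start {m0}
  after b @ step 1: {m1}
  after a @ step 2: {m2}
  after b @ step 3: {m4}
  after b @ step 4: {m5}
  ✓ P
Run σ = ⟨babb⟩ on Q: start {n0}
  after b @ step 1: {n1}
  after a @ step 2: {n2}
  after b @ step 3: {n4}
  after b @ step 4: ∅ (Q stuck)

babb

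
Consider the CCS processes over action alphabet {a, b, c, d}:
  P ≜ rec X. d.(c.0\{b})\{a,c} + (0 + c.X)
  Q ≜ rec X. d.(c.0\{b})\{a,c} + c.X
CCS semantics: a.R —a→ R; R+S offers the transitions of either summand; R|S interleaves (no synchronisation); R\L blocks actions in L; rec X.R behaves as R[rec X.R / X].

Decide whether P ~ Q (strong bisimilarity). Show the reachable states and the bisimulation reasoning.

P ~ Q

P's transition system — 2 states:
  u0 = rec X. d.(c.0\{b})\{a,c} + (0 + c.X) → —c→ u0, —d→ u1
  u1 = (c.0\{b})\{a,c} → (no moves)
Q's transition system — 2 states:
  v0 = rec X. d.(c.0\{b})\{a,c} + c.X → —c→ v0, —d→ v1
  v1 = (c.0\{b})\{a,c} → (no moves)
Partition-refinement fixed point:
  B0 = {u0, v0}
  B1 = {u1, v1}
u0 ∈ B0, v0 ∈ B0 → same block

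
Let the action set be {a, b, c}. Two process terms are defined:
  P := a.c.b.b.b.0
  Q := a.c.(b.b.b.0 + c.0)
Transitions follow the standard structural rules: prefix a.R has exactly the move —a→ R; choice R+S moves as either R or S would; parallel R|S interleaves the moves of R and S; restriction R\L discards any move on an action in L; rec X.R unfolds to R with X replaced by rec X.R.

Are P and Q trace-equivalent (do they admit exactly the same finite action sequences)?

trace-distinct — witness ⟨acc⟩

P's transition system — 6 states:
  u0 = a.c.b.b.b.0 has moves —a→ u1
  u1 = c.b.b.b.0 has moves —c→ u2
  u2 = b.b.b.0 has moves —b→ u3
  u3 = b.b.0 has moves —b→ u4
  u4 = b.0 has moves —b→ u5
  u5 = 0 has moves (no moves)
Q's transition system — 6 states:
  v0 = a.c.(b.b.b.0 + c.0) has moves —a→ v1
  v1 = c.(b.b.b.0 + c.0) has moves —c→ v2
  v2 = b.b.b.0 + c.0 has moves —b→ v3, —c→ v4
  v3 = b.b.0 has moves —b→ v5
  v4 = 0 has moves (no moves)
  v5 = b.0 has moves —b→ v4
Trace ⟨acc⟩ through Q, begin at {v0}:
  after a @ step 1: {v1}
  after c @ step 2: {v2}
  after c @ step 3: {v4}
  Q completes σ.
Trace ⟨acc⟩ through P, begin at {u0}:
  after a @ step 1: {u1}
  after c @ step 2: {u2}
  after c @ step 3: no successor for P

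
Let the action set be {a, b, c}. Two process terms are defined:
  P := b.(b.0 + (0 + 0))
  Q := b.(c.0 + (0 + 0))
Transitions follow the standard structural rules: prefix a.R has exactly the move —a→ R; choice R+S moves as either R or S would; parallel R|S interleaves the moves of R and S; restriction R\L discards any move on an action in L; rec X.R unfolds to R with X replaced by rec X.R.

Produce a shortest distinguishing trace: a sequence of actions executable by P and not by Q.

bb

LTS(P): 3 reachable states
  m0 = b.(b.0 + (0 + 0)) ⊢ ··b··> m1
  m1 = b.0 + (0 + 0) ⊢ ··b··> m2
  m2 = 0 ⊢ deadlocked
LTS(Q): 3 reachable states
  n0 = b.(c.0 + (0 + 0)) ⊢ ··b··> n1
  n1 = c.0 + (0 + 0) ⊢ ··c··> n2
  n2 = 0 ⊢ deadlocked
Executing bb from P (initial set {m0}):
  [1] b ⇒ {m1}
  [2] b ⇒ {m2}
  — P admits the full trace.
Executing bb from Q (initial set {n0}):
  [1] b ⇒ {n1}
  [2] b ⇒ ∅ (Q stuck)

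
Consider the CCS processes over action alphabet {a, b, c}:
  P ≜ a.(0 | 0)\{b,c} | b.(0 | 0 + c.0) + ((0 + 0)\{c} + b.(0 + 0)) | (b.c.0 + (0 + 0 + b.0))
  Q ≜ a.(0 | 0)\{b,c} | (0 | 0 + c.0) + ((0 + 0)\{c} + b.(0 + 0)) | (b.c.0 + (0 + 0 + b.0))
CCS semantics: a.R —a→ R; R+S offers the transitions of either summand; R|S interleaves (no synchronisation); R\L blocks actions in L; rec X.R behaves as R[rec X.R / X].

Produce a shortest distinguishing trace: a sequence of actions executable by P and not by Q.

ab

LTS(P): 11 reachable states
  m0 = a.(0 | 0)\{b,c} | b.(0 | 0 + c.0) + ((0 + 0)\{c} + b.(0 + 0)) | (b.c.0 + (0 + 0 + b.0)) | =a=> m1, =b=> m2, =b=> m3, =b=> m4, =b=> m5
  m1 = (0 | 0)\{b,c} | b.(0 | 0 + c.0) | =b=> m6
  m2 = ((0 + 0)\{c} + b.(0 + 0)) | 0 | =b=> m7
  m3 = ((0 + 0)\{c} + b.(0 + 0)) | c.0 | =b=> m8, =c=> m2
  m4 = (0 + 0) | (b.c.0 + (0 + 0 + b.0)) | =b=> m7, =b=> m8
  m5 = a.(0 | 0)\{b,c} | (0 | 0 + c.0) | =a=> m6, =c=> m9
  m6 = (0 | 0)\{b,c} | (0 | 0 + c.0) | =c=> m10
  m7 = (0 + 0) | 0 | (no moves)
  m8 = (0 + 0) | c.0 | =c=> m7
  m9 = a.(0 | 0)\{b,c} | 0 | =a=> m10
  m10 = (0 | 0)\{b,c} | 0 | (no moves)
LTS(Q): 9 reachable states
  n0 = a.(0 | 0)\{b,c} | (0 | 0 + c.0) + ((0 + 0)\{c} + b.(0 + 0)) | (b.c.0 + (0 + 0 + b.0)) | =a=> n1, =b=> n2, =b=> n3, =b=> n4, =c=> n5
  n1 = (0 | 0)\{b,c} | (0 | 0 + c.0) | =c=> n6
  n2 = ((0 + 0)\{c} + b.(0 + 0)) | 0 | =b=> n7
  n3 = ((0 + 0)\{c} + b.(0 + 0)) | c.0 | =b=> n8, =c=> n2
  n4 = (0 + 0) | (b.c.0 + (0 + 0 + b.0)) | =b=> n7, =b=> n8
  n5 = a.(0 | 0)\{b,c} | 0 | =a=> n6
  n6 = (0 | 0)\{b,c} | 0 | (no moves)
  n7 = (0 + 0) | 0 | (no moves)
  n8 = (0 + 0) | c.0 | =c=> n7
Trace ⟨ab⟩ through P, begin at {m0}:
  [1] a ⇒ {m1}
  [2] b ⇒ {m6}
  — P admits the full trace.
Trace ⟨ab⟩ through Q, begin at {n0}:
  [1] a ⇒ {n1}
  [2] b ⇒ ∅ (Q stuck)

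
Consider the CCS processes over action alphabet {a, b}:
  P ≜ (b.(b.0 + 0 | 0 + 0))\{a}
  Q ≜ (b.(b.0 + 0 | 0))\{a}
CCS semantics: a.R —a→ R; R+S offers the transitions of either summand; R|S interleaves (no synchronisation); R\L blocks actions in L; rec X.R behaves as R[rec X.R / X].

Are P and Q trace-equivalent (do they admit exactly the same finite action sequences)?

LTS(P): 3 reachable states
  p0 = (b.(b.0 + 0 | 0 + 0))\{a} → =b=> p1
  p1 = (b.0 + 0 | 0 + 0)\{a} → =b=> p2
  p2 = 0\{a} → ∅
LTS(Q): 3 reachable states
  q0 = (b.(b.0 + 0 | 0))\{a} → =b=> q1
  q1 = (b.0 + 0 | 0)\{a} → =b=> q2
  q2 = 0\{a} → ∅
Partition-refinement fixed point:
  B0 = {p0, q0}
  B1 = {p1, q1}
  B2 = {p2, q2}
p0 ∈ B0, q0 ∈ B0 → same block
Bisimilar ⇒ trace-equivalent.

traces(P) = traces(Q)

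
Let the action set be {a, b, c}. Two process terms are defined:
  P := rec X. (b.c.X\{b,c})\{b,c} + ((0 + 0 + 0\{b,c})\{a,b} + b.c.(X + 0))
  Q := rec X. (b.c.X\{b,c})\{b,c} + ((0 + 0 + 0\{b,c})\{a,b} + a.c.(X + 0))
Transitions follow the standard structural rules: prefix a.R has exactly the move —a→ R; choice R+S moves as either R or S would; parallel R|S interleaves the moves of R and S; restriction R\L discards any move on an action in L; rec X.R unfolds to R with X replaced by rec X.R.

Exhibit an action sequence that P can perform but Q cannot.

P's transition system — 3 states:
  m0 = rec X. (b.c.X\{b,c})\{b,c} + ((0 + 0 + 0\{b,c})\{a,b} + b.c.(X + 0)) ⊢ —b→ m1
  m1 = c.((rec X. (b.c.X\{b,c})\{b,c} + ((0 + 0 + 0\{b,c})\{a,b} + b.c.(X + 0))) + 0) ⊢ —c→ m2
  m2 = (rec X. (b.c.X\{b,c})\{b,c} + ((0 + 0 + 0\{b,c})\{a,b} + b.c.(X + 0))) + 0 ⊢ —b→ m1
Q's transition system — 3 states:
  n0 = rec X. (b.c.X\{b,c})\{b,c} + ((0 + 0 + 0\{b,c})\{a,b} + a.c.(X + 0)) ⊢ —a→ n1
  n1 = c.((rec X. (b.c.X\{b,c})\{b,c} + ((0 + 0 + 0\{b,c})\{a,b} + a.c.(X + 0))) + 0) ⊢ —c→ n2
  n2 = (rec X. (b.c.X\{b,c})\{b,c} + ((0 + 0 + 0\{b,c})\{a,b} + a.c.(X + 0))) + 0 ⊢ —a→ n1
Trace ⟨b⟩ through P, begin at {m0}:
  step 1 (b): {m1}
  — P admits the full trace.
Trace ⟨b⟩ through Q, begin at {n0}:
  step 1 (b): no successor for Q

b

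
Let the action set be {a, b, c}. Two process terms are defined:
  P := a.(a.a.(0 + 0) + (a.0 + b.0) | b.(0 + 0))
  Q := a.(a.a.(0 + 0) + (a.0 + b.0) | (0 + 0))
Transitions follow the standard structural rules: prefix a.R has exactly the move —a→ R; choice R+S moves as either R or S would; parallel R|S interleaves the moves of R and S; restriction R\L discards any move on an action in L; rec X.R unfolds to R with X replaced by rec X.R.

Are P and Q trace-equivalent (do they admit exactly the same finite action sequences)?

P's transition system — 7 states:
  u0 = a.(a.a.(0 + 0) + (a.0 + b.0) | b.(0 + 0)) | ··a··> u1
  u1 = a.a.(0 + 0) + (a.0 + b.0) | b.(0 + 0) | ··a··> u2, ··a··> u3, ··b··> u2, ··b··> u4
  u2 = 0 | b.(0 + 0) | ··b··> u5
  u3 = a.(0 + 0) | ··a··> u6
  u4 = (a.0 + b.0) | (0 + 0) | ··a··> u5, ··b··> u5
  u5 = 0 | (0 + 0) | ∅
  u6 = 0 + 0 | ∅
Q's transition system — 5 states:
  v0 = a.(a.a.(0 + 0) + (a.0 + b.0) | (0 + 0)) | ··a··> v1
  v1 = a.a.(0 + 0) + (a.0 + b.0) | (0 + 0) | ··a··> v2, ··a··> v3, ··b··> v2
  v2 = 0 | (0 + 0) | ∅
  v3 = a.(0 + 0) | ··a··> v4
  v4 = 0 + 0 | ∅
Executing aab from P (initial set {u0}):
  step 1 (a): {u1}
  step 2 (a): {u2, u3}
  step 3 (b): {u5}
  ✓ P
Executing aab from Q (initial set {v0}):
  step 1 (a): {v1}
  step 2 (a): {v2, v3}
  step 3 (b): ∅  — Q cannot continue

traces(P) ≠ traces(Q) — witness ⟨aab⟩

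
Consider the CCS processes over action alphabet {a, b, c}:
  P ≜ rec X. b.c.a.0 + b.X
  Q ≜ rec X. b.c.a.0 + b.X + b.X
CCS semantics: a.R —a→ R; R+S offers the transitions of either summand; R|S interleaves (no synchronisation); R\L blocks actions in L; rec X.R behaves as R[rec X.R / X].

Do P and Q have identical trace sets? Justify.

traces(P) = traces(Q)

LTS(P): 4 reachable states
  p0 = rec X. b.c.a.0 + b.X has moves -b-> p0, -b-> p1
  p1 = c.a.0 has moves -c-> p2
  p2 = a.0 has moves -a-> p3
  p3 = 0 has moves ·
LTS(Q): 4 reachable states
  q0 = rec X. b.c.a.0 + b.X + b.X has moves -b-> q0, -b-> q1
  q1 = c.a.0 has moves -c-> q2
  q2 = a.0 has moves -a-> q3
  q3 = 0 has moves ·
Coarsest stable partition (strong bisimilarity classes):
  B0 = {p0, q0}
  B1 = {p1, q1}
  B2 = {p2, q2}
  B3 = {p3, q3}
p0 ∈ B0, q0 ∈ B0 → same block
Bisimilar ⇒ trace-equivalent.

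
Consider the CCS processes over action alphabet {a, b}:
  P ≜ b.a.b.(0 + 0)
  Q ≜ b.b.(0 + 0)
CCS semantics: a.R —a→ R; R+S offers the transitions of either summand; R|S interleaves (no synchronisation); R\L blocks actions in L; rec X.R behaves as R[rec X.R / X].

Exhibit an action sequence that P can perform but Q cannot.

ba

Reachable graph of P (4 states):
  s0 = b.a.b.(0 + 0) :: =b=> s1
  s1 = a.b.(0 + 0) :: =a=> s2
  s2 = b.(0 + 0) :: =b=> s3
  s3 = 0 + 0 :: ·
Reachable graph of Q (3 states):
  t0 = b.b.(0 + 0) :: =b=> t1
  t1 = b.(0 + 0) :: =b=> t2
  t2 = 0 + 0 :: ·
Executing ba from P (initial set {s0}):
  [1] b ⇒ {s1}
  [2] a ⇒ {s2}
  — P admits the full trace.
Executing ba from Q (initial set {t0}):
  [1] b ⇒ {t1}
  [2] a ⇒ ∅  — Q cannot continue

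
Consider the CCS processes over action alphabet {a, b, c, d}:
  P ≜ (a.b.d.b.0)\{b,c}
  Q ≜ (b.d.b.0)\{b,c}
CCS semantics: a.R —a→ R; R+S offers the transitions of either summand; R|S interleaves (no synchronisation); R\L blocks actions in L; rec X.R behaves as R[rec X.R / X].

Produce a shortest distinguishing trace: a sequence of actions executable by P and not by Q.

a

LTS(P): 2 reachable states
  m0 = (a.b.d.b.0)\{b,c} → --a--▸ m1
  m1 = (b.d.b.0)\{b,c} → ∅
LTS(Q): 1 reachable states
  n0 = (b.d.b.0)\{b,c} → ∅
Executing a from P (initial set {m0}):
  after a @ step 1: {m1}
  P completes σ.
Executing a from Q (initial set {n0}):
  after a @ step 1: ∅ (Q stuck)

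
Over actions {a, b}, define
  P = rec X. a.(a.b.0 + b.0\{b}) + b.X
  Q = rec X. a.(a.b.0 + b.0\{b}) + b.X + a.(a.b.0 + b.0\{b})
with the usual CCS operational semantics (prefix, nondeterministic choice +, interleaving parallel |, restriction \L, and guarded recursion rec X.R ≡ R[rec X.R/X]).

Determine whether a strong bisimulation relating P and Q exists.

bisimilar

Reachable graph of P (5 states):
  s0 = rec X. a.(a.b.0 + b.0\{b}) + b.X | =a=> s1, =b=> s0
  s1 = a.b.0 + b.0\{b} | =a=> s2, =b=> s3
  s2 = b.0 | =b=> s4
  s3 = 0\{b} | ∅
  s4 = 0 | ∅
Reachable graph of Q (5 states):
  t0 = rec X. a.(a.b.0 + b.0\{b}) + b.X + a.(a.b.0 + b.0\{b}) | =a=> t1, =b=> t0
  t1 = a.b.0 + b.0\{b} | =a=> t2, =b=> t3
  t2 = b.0 | =b=> t4
  t3 = 0\{b} | ∅
  t4 = 0 | ∅
Bisimilarity quotient blocks:
  B0 = {s0, t0}
  B1 = {s1, t1}
  B2 = {s2, t2}
  B3 = {s3, s4, t3, t4}
s0 ∈ B0, t0 ∈ B0 → same block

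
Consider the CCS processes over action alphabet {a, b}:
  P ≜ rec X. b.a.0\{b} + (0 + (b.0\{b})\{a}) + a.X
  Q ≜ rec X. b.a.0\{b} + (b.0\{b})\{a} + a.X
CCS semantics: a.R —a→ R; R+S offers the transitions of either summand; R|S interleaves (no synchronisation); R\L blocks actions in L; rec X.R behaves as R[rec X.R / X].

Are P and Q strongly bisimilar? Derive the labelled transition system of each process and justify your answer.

bisimilar

P's transition system — 4 states:
  s0 = rec X. b.a.0\{b} + (0 + (b.0\{b})\{a}) + a.X ⊢ -a-> s0, -b-> s1, -b-> s2
  s1 = 0\{b}\{a} ⊢ stopped
  s2 = a.0\{b} ⊢ -a-> s3
  s3 = 0\{b} ⊢ stopped
Q's transition system — 4 states:
  t0 = rec X. b.a.0\{b} + (b.0\{b})\{a} + a.X ⊢ -a-> t0, -b-> t1, -b-> t2
  t1 = 0\{b}\{a} ⊢ stopped
  t2 = a.0\{b} ⊢ -a-> t3
  t3 = 0\{b} ⊢ stopped
Coarsest stable partition (strong bisimilarity classes):
  B0 = {s0, t0}
  B1 = {s1, s3, t1, t3}
  B2 = {s2, t2}
s0 ∈ B0, t0 ∈ B0 → same block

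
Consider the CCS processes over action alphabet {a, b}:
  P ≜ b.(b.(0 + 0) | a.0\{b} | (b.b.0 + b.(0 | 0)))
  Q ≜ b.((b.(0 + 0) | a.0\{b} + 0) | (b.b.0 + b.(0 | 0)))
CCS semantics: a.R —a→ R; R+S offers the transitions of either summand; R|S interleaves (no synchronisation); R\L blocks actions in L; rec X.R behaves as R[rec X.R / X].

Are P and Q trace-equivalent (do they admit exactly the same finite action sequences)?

LTS(P): 17 reachable states
  s0 = b.(b.(0 + 0) | a.0\{b} | (b.b.0 + b.(0 | 0))) | --b--▸ s1
  s1 = b.(0 + 0) | a.0\{b} | (b.b.0 + b.(0 | 0)) | --a--▸ s2, --b--▸ s3, --b--▸ s4, --b--▸ s5
  s2 = b.(0 + 0) | 0\{b} | (b.b.0 + b.(0 | 0)) | --b--▸ s6, --b--▸ s7, --b--▸ s8
  s3 = (0 + 0) | a.0\{b} | (b.b.0 + b.(0 | 0)) | --a--▸ s6, --b--▸ s10, --b--▸ s9
  s4 = b.(0 + 0) | a.0\{b} | (0 | 0) | --a--▸ s7, --b--▸ s9
  s5 = b.(0 + 0) | a.0\{b} | b.0 | --a--▸ s8, --b--▸ s10, --b--▸ s11
  s6 = (0 + 0) | 0\{b} | (b.b.0 + b.(0 | 0)) | --b--▸ s12, --b--▸ s13
  s7 = b.(0 + 0) | 0\{b} | (0 | 0) | --b--▸ s12
  s8 = b.(0 + 0) | 0\{b} | b.0 | --b--▸ s13, --b--▸ s14
  s9 = (0 + 0) | a.0\{b} | (0 | 0) | --a--▸ s12
  s10 = (0 + 0) | a.0\{b} | b.0 | --a--▸ s13, --b--▸ s15
  s11 = b.(0 + 0) | a.0\{b} | 0 | --a--▸ s14, --b--▸ s15
  s12 = (0 + 0) | 0\{b} | (0 | 0) | (no moves)
  s13 = (0 + 0) | 0\{b} | b.0 | --b--▸ s16
  s14 = b.(0 + 0) | 0\{b} | 0 | --b--▸ s16
  s15 = (0 + 0) | a.0\{b} | 0 | --a--▸ s16
  s16 = (0 + 0) | 0\{b} | 0 | (no moves)
LTS(Q): 17 reachable states
  t0 = b.((b.(0 + 0) | a.0\{b} + 0) | (b.b.0 + b.(0 | 0))) | --b--▸ t1
  t1 = (b.(0 + 0) | a.0\{b} + 0) | (b.b.0 + b.(0 | 0)) | --a--▸ t2, --b--▸ t3, --b--▸ t4, --b--▸ t5
  t2 = b.(0 + 0) | 0\{b} | (b.b.0 + b.(0 | 0)) | --b--▸ t6, --b--▸ t7, --b--▸ t8
  t3 = (0 + 0) | a.0\{b} | (b.b.0 + b.(0 | 0)) | --a--▸ t6, --b--▸ t10, --b--▸ t9
  t4 = (b.(0 + 0) | a.0\{b} + 0) | (0 | 0) | --a--▸ t7, --b--▸ t9
  t5 = (b.(0 + 0) | a.0\{b} + 0) | b.0 | --a--▸ t8, --b--▸ t10, --b--▸ t11
  t6 = (0 + 0) | 0\{b} | (b.b.0 + b.(0 | 0)) | --b--▸ t12, --b--▸ t13
  t7 = b.(0 + 0) | 0\{b} | (0 | 0) | --b--▸ t12
  t8 = b.(0 + 0) | 0\{b} | b.0 | --b--▸ t13, --b--▸ t14
  t9 = (0 + 0) | a.0\{b} | (0 | 0) | --a--▸ t12
  t10 = (0 + 0) | a.0\{b} | b.0 | --a--▸ t13, --b--▸ t15
  t11 = (b.(0 + 0) | a.0\{b} + 0) | 0 | --a--▸ t14, --b--▸ t15
  t12 = (0 + 0) | 0\{b} | (0 | 0) | (no moves)
  t13 = (0 + 0) | 0\{b} | b.0 | --b--▸ t16
  t14 = b.(0 + 0) | 0\{b} | 0 | --b--▸ t16
  t15 = (0 + 0) | a.0\{b} | 0 | --a--▸ t16
  t16 = (0 + 0) | 0\{b} | 0 | (no moves)
Partition-refinement fixed point:
  B0 = {s0, t0}
  B1 = {s1, t1}
  B2 = {s2, t2}
  B3 = {s13, s14, s7, t13, t14, t7}
  B4 = {s12, s16, t12, t16}
  B5 = {s6, t6}
  B6 = {s8, t8}
  B7 = {s10, s11, s4, t10, t11, t4}
  B8 = {s15, s9, t15, t9}
  B9 = {s5, t5}
  B10 = {s3, t3}
s0 ∈ B0, t0 ∈ B0 → same block
Bisimilar ⇒ trace-equivalent.

YES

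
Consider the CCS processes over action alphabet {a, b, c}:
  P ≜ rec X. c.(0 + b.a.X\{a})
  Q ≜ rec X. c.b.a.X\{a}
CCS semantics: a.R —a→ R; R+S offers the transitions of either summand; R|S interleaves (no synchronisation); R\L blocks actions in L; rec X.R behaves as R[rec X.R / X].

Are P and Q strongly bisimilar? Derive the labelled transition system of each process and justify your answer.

P's transition system — 6 states:
  m0 = rec X. c.(0 + b.a.X\{a}) → =c=> m1
  m1 = 0 + b.a.(rec X. c.(0 + b.a.X\{a}))\{a} → =b=> m2
  m2 = a.(rec X. c.(0 + b.a.X\{a}))\{a} → =a=> m3
  m3 = (rec X. c.(0 + b.a.X\{a}))\{a} → =c=> m4
  m4 = (0 + b.a.(rec X. c.(0 + b.a.X\{a}))\{a})\{a} → =b=> m5
  m5 = (a.(rec X. c.(0 + b.a.X\{a}))\{a})\{a} → deadlocked
Q's transition system — 6 states:
  n0 = rec X. c.b.a.X\{a} → =c=> n1
  n1 = b.a.(rec X. c.b.a.X\{a})\{a} → =b=> n2
  n2 = a.(rec X. c.b.a.X\{a})\{a} → =a=> n3
  n3 = (rec X. c.b.a.X\{a})\{a} → =c=> n4
  n4 = (b.a.(rec X. c.b.a.X\{a})\{a})\{a} → =b=> n5
  n5 = (a.(rec X. c.b.a.X\{a})\{a})\{a} → deadlocked
Bisimilarity quotient blocks:
  B0 = {m0, n0}
  B1 = {m1, n1}
  B2 = {m2, n2}
  B3 = {m3, n3}
  B4 = {m4, n4}
  B5 = {m5, n5}
m0 ∈ B0, n0 ∈ B0 → same block

bisimilar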